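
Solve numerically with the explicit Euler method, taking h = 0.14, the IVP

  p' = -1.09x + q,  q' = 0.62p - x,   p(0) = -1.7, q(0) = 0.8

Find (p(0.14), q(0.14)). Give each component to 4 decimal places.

-1.5880, 0.6524

Euler on (p,q): p_{n+1} = p_n + h·p', q_{n+1} = q_n + h·q'.
0.000000: (-1.700000, 0.800000); f=(0.800000, -1.054000) → (-1.588000, 0.652440)
(p(0.14), q(0.14)) ≈ (-1.5880, 0.6524)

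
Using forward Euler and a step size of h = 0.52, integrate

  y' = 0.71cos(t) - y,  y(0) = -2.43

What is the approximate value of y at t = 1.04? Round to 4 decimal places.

Euler: y_{n+1} = y_n + h·f(t_n, y_n).
t=0.000000, y=-2.430000: f=3.140000 → y ← -2.430000 + 0.52·3.140000 = -0.797200
t=0.520000, y=-0.797200: f=1.413352 → y ← -0.797200 + 0.52·1.413352 = -0.062257
y(1.04) ≈ -0.0623

-0.0623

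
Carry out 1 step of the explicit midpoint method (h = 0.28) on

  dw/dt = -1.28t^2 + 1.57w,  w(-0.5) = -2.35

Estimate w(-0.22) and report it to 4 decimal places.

Midpoint: k1 = f(t_n, w_n); k2 = f(t_n + h/2, w_n + (h/2)·k1); w_{n+1} = w_n + h·k2.
t=-0.500000, w=-2.350000:
  k1 = f(-0.500000, -2.350000) = -4.009500
  k2 = f(-0.360000, -2.911330) = -4.736676
  w ← -2.350000 + 0.28·(-4.736676) = -3.676269
w(-0.22) ≈ -3.6763

-3.6763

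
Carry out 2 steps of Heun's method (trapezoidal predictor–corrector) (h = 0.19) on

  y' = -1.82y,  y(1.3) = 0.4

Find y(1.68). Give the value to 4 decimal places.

Heun: k1 = f(s_n, y_n); k2 = f(s_n + h, y_n + h·k1); y_{n+1} = y_n + (h/2)·(k1 + k2).
s=1.300000, y=0.400000:
  k1 = f(1.300000, 0.400000) = -0.728000
  k2 = f(1.490000, 0.261680) = -0.476258
  y ← 0.400000 + (0.19/2)·(-0.728000 + (-0.476258)) = 0.285596
s=1.490000, y=0.285596:
  k1 = f(1.490000, 0.285596) = -0.519784
  k2 = f(1.680000, 0.186837) = -0.340043
  y ← 0.285596 + (0.19/2)·(-0.519784 + (-0.340043)) = 0.203912
y(1.68) ≈ 0.2039

0.2039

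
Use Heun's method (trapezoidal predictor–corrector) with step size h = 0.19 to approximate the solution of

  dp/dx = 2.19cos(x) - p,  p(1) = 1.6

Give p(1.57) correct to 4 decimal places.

Heun: k1 = f(x_n, p_n); k2 = f(x_n + h, p_n + h·k1); p_{n+1} = p_n + (h/2)·(k1 + k2).
x=1.000000, p=1.600000:
  k1 = f(1.000000, 1.600000) = -0.416738
  k2 = f(1.190000, 1.520820) = -0.706885
  p ← 1.600000 + (0.19/2)·(-0.416738 + (-0.706885)) = 1.493256
x=1.190000, p=1.493256:
  k1 = f(1.190000, 1.493256) = -0.679321
  k2 = f(1.380000, 1.364185) = -0.948871
  p ← 1.493256 + (0.19/2)·(-0.679321 + (-0.948871)) = 1.338578
x=1.380000, p=1.338578:
  k1 = f(1.380000, 1.338578) = -0.923264
  k2 = f(1.570000, 1.163157) = -1.161413
  p ← 1.338578 + (0.19/2)·(-0.923264 + (-1.161413)) = 1.140533
p(1.57) ≈ 1.1405

1.1405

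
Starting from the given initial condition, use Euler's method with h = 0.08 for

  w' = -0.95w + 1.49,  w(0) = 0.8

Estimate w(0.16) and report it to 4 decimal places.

0.9124

Euler: w_{n+1} = w_n + h·f(x_n, w_n).
x=0.000000, w=0.800000: f=0.730000 → w ← 0.800000 + 0.08·0.730000 = 0.858400
x=0.080000, w=0.858400: f=0.674520 → w ← 0.858400 + 0.08·0.674520 = 0.912362
w(0.16) ≈ 0.9124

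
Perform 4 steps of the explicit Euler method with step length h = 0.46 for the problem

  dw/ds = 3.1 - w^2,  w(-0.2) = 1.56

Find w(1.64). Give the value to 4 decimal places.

Euler: w_{n+1} = w_n + h·f(s_n, w_n).
s=-0.200000, w=1.560000: f=0.666400 → w ← 1.560000 + 0.46·0.666400 = 1.866544
s=0.260000, w=1.866544: f=-0.383987 → w ← 1.866544 + 0.46·(-0.383987) = 1.689910
s=0.720000, w=1.689910: f=0.244203 → w ← 1.689910 + 0.46·0.244203 = 1.802244
s=1.180000, w=1.802244: f=-0.148083 → w ← 1.802244 + 0.46·(-0.148083) = 1.734126
w(1.64) ≈ 1.7341

1.7341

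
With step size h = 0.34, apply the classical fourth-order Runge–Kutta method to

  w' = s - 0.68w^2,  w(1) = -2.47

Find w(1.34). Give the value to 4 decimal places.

-4.6703

RK4: k1 = f(s_n, w_n); k2 = f(s_n + h/2, w_n + (h/2)·k1); k3 = f(s_n + h/2, w_n + (h/2)·k2); k4 = f(s_n + h, w_n + h·k3); w_{n+1} = w_n + (h/6)·(k1 + 2k2 + 2k3 + k4).
s=1.000000, w=-2.470000:
  k1 = f(1.000000, -2.470000) = -3.148612
  k2 = f(1.170000, -3.005264) = -4.971496
  k3 = f(1.170000, -3.315154) = -6.303369
  k4 = f(1.340000, -4.613145) = -13.131155
  w ← -2.470000 + (0.34/6)·(k1 + 2k2 + 2k3 + k4) = -4.670338
w(1.34) ≈ -4.6703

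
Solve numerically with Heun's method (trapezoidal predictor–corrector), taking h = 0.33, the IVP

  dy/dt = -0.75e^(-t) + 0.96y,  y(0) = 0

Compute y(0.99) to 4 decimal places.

Heun: k1 = f(t_n, y_n); k2 = f(t_n + h, y_n + h·k1); y_{n+1} = y_n + (h/2)·(k1 + k2).
t=0.000000, y=0.000000:
  k1 = f(0.000000, 0.000000) = -0.750000
  k2 = f(0.330000, -0.247500) = -0.776793
  y ← 0.000000 + (0.33/2)·(-0.750000 + (-0.776793)) = -0.251921
t=0.330000, y=-0.251921:
  k1 = f(0.330000, -0.251921) = -0.781037
  k2 = f(0.660000, -0.509663) = -0.876915
  y ← -0.251921 + (0.33/2)·(-0.781037 + (-0.876915)) = -0.525483
t=0.660000, y=-0.525483:
  k1 = f(0.660000, -0.525483) = -0.892102
  k2 = f(0.990000, -0.819877) = -1.065764
  y ← -0.525483 + (0.33/2)·(-0.892102 + (-1.065764)) = -0.848531
y(0.99) ≈ -0.8485

-0.8485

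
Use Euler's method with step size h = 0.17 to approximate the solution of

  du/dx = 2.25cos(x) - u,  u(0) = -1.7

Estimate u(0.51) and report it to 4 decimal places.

Euler: u_{n+1} = u_n + h·f(x_n, u_n).
x=0.000000, u=-1.700000: f=3.950000 → u ← -1.700000 + 0.17·3.950000 = -1.028500
x=0.170000, u=-1.028500: f=3.246066 → u ← -1.028500 + 0.17·3.246066 = -0.476669
x=0.340000, u=-0.476669: f=2.597867 → u ← -0.476669 + 0.17·2.597867 = -0.035031
u(0.51) ≈ -0.0350

-0.0350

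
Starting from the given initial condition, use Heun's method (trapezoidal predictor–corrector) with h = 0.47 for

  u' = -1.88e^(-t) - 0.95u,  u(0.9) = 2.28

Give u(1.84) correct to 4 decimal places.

Heun: k1 = f(t_n, u_n); k2 = f(t_n + h, u_n + h·k1); u_{n+1} = u_n + (h/2)·(k1 + k2).
t=0.900000, u=2.280000:
  k1 = f(0.900000, 2.280000) = -2.930351
  k2 = f(1.370000, 0.902735) = -1.335319
  u ← 2.280000 + (0.47/2)·(-2.930351 + (-1.335319)) = 1.277567
t=1.370000, u=1.277567:
  k1 = f(1.370000, 1.277567) = -1.691410
  k2 = f(1.840000, 0.482605) = -0.757051
  u ← 1.277567 + (0.47/2)·(-1.691410 + (-0.757051)) = 0.702179
u(1.84) ≈ 0.7022

0.7022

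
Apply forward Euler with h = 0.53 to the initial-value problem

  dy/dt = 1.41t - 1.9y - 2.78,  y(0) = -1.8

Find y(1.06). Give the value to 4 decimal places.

Euler: y_{n+1} = y_n + h·f(t_n, y_n).
t=0.000000, y=-1.800000: f=0.640000 → y ← -1.800000 + 0.53·0.640000 = -1.460800
t=0.530000, y=-1.460800: f=0.742820 → y ← -1.460800 + 0.53·0.742820 = -1.067105
y(1.06) ≈ -1.0671

-1.0671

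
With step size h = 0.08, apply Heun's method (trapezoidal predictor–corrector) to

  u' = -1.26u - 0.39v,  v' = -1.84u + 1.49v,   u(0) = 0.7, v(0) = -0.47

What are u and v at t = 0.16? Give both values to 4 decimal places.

Heun on (u,v): k1 = f(t_n, state_n); k2 = f(t_n + h, state_n + h·k1); state_{n+1} = state_n + (h/2)·(k1 + k2).
0.000000: (0.700000, -0.470000)
  k1 = (-0.698700, -1.988300)
  predictor → (0.644104, -0.629064)
  k2 = (-0.566236, -2.122457)
  → (0.649403, -0.634430)
0.080000: (0.649403, -0.634430)
  k1 = (-0.570819, -2.140202)
  predictor → (0.603737, -0.805646)
  k2 = (-0.446507, -2.311289)
  → (0.608710, -0.812490)
(u(0.16), v(0.16)) ≈ (0.6087, -0.8125)

0.6087, -0.8125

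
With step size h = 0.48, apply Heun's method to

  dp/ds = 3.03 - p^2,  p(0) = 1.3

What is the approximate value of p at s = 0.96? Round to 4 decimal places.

1.5329

Heun: k1 = f(s_n, p_n); k2 = f(s_n + h, p_n + h·k1); p_{n+1} = p_n + (h/2)·(k1 + k2).
s=0.000000, p=1.300000:
  k1 = f(0.000000, 1.300000) = 1.340000
  k2 = f(0.480000, 1.943200) = -0.746026
  p ← 1.300000 + (0.48/2)·(1.340000 + (-0.746026)) = 1.442554
s=0.480000, p=1.442554:
  k1 = f(0.480000, 1.442554) = 0.949039
  k2 = f(0.960000, 1.898092) = -0.572755
  p ← 1.442554 + (0.48/2)·(0.949039 + (-0.572755)) = 1.532862
p(0.96) ≈ 1.5329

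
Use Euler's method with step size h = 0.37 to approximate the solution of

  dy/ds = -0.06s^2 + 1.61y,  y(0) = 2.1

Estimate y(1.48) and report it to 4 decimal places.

Euler: y_{n+1} = y_n + h·f(s_n, y_n).
s=0.000000, y=2.100000: f=3.381000 → y ← 2.100000 + 0.37·3.381000 = 3.350970
s=0.370000, y=3.350970: f=5.386848 → y ← 3.350970 + 0.37·5.386848 = 5.344104
s=0.740000, y=5.344104: f=8.571151 → y ← 5.344104 + 0.37·8.571151 = 8.515429
s=1.110000, y=8.515429: f=13.635915 → y ← 8.515429 + 0.37·13.635915 = 13.560718
y(1.48) ≈ 13.5607

13.5607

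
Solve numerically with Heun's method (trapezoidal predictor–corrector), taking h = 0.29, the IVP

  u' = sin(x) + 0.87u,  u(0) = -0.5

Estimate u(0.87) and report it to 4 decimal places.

Heun: k1 = f(x_n, u_n); k2 = f(x_n + h, u_n + h·k1); u_{n+1} = u_n + (h/2)·(k1 + k2).
x=0.000000, u=-0.500000:
  k1 = f(0.000000, -0.500000) = -0.435000
  k2 = f(0.290000, -0.626150) = -0.258798
  u ← -0.500000 + (0.29/2)·(-0.435000 + (-0.258798)) = -0.600601
x=0.290000, u=-0.600601:
  k1 = f(0.290000, -0.600601) = -0.236570
  k2 = f(0.580000, -0.669206) = -0.034185
  u ← -0.600601 + (0.29/2)·(-0.236570 + (-0.034185)) = -0.639860
x=0.580000, u=-0.639860:
  k1 = f(0.580000, -0.639860) = -0.008655
  k2 = f(0.870000, -0.642370) = 0.205467
  u ← -0.639860 + (0.29/2)·(-0.008655 + 0.205467) = -0.611323
u(0.87) ≈ -0.6113

-0.6113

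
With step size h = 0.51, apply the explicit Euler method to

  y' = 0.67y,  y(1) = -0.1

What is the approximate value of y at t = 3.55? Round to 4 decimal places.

-0.4348

Euler: y_{n+1} = y_n + h·f(t_n, y_n).
t=1.000000, y=-0.100000: f=-0.067000 → y ← -0.100000 + 0.51·(-0.067000) = -0.134170
t=1.510000, y=-0.134170: f=-0.089894 → y ← -0.134170 + 0.51·(-0.089894) = -0.180016
t=2.020000, y=-0.180016: f=-0.120611 → y ← -0.180016 + 0.51·(-0.120611) = -0.241527
t=2.530000, y=-0.241527: f=-0.161823 → y ← -0.241527 + 0.51·(-0.161823) = -0.324057
t=3.040000, y=-0.324057: f=-0.217118 → y ← -0.324057 + 0.51·(-0.217118) = -0.434788
y(3.55) ≈ -0.4348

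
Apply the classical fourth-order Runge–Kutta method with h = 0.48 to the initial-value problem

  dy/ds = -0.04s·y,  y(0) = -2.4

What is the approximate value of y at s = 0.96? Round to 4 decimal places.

-2.3562

RK4: k1 = f(s_n, y_n); k2 = f(s_n + h/2, y_n + (h/2)·k1); k3 = f(s_n + h/2, y_n + (h/2)·k2); k4 = f(s_n + h, y_n + h·k3); y_{n+1} = y_n + (h/6)·(k1 + 2k2 + 2k3 + k4).
s=0.000000, y=-2.400000:
  k1 = f(0.000000, -2.400000) = 0.000000
  k2 = f(0.240000, -2.400000) = 0.023040
  k3 = f(0.240000, -2.394470) = 0.022987
  k4 = f(0.480000, -2.388966) = 0.045868
  y ← -2.400000 + (0.48/6)·(k1 + 2k2 + 2k3 + k4) = -2.388966
s=0.480000, y=-2.388966:
  k1 = f(0.480000, -2.388966) = 0.045868
  k2 = f(0.720000, -2.377958) = 0.068485
  k3 = f(0.720000, -2.372530) = 0.068329
  k4 = f(0.960000, -2.356168) = 0.090477
  y ← -2.388966 + (0.48/6)·(k1 + 2k2 + 2k3 + k4) = -2.356168
y(0.96) ≈ -2.3562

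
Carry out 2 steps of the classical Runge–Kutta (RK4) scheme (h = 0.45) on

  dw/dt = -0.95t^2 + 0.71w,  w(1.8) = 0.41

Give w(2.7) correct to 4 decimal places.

RK4: k1 = f(t_n, w_n); k2 = f(t_n + h/2, w_n + (h/2)·k1); k3 = f(t_n + h/2, w_n + (h/2)·k2); k4 = f(t_n + h, w_n + h·k3); w_{n+1} = w_n + (h/6)·(k1 + 2k2 + 2k3 + k4).
t=1.800000, w=0.410000:
  k1 = f(1.800000, 0.410000) = -2.786900
  k2 = f(2.025000, -0.217052) = -4.049701
  k3 = f(2.025000, -0.501183) = -4.251433
  k4 = f(2.250000, -1.503145) = -5.876608
  w ← 0.410000 + (0.45/6)·(k1 + 2k2 + 2k3 + k4) = -1.484933
t=2.250000, w=-1.484933:
  k1 = f(2.250000, -1.484933) = -5.863678
  k2 = f(2.475000, -2.804261) = -7.810369
  k3 = f(2.475000, -3.242266) = -8.121353
  k4 = f(2.700000, -5.139542) = -10.574575
  w ← -1.484933 + (0.45/6)·(k1 + 2k2 + 2k3 + k4) = -5.107560
w(2.7) ≈ -5.1076

-5.1076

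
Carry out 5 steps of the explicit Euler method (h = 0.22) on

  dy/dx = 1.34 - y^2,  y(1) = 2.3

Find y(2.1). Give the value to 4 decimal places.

Euler: y_{n+1} = y_n + h·f(x_n, y_n).
x=1.000000, y=2.300000: f=-3.950000 → y ← 2.300000 + 0.22·(-3.950000) = 1.431000
x=1.220000, y=1.431000: f=-0.707761 → y ← 1.431000 + 0.22·(-0.707761) = 1.275293
x=1.440000, y=1.275293: f=-0.286371 → y ← 1.275293 + 0.22·(-0.286371) = 1.212291
x=1.660000, y=1.212291: f=-0.129649 → y ← 1.212291 + 0.22·(-0.129649) = 1.183768
x=1.880000, y=1.183768: f=-0.061307 → y ← 1.183768 + 0.22·(-0.061307) = 1.170281
y(2.1) ≈ 1.1703

1.1703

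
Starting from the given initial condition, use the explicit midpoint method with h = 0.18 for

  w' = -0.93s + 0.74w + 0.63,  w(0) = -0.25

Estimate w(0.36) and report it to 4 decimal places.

Midpoint: k1 = f(s_n, w_n); k2 = f(s_n + h/2, w_n + (h/2)·k1); w_{n+1} = w_n + h·k2.
s=0.000000, w=-0.250000:
  k1 = f(0.000000, -0.250000) = 0.445000
  k2 = f(0.090000, -0.209950) = 0.390937
  w ← -0.250000 + 0.18·0.390937 = -0.179631
s=0.180000, w=-0.179631:
  k1 = f(0.180000, -0.179631) = 0.329673
  k2 = f(0.270000, -0.149961) = 0.267929
  w ← -0.179631 + 0.18·0.267929 = -0.131404
w(0.36) ≈ -0.1314

-0.1314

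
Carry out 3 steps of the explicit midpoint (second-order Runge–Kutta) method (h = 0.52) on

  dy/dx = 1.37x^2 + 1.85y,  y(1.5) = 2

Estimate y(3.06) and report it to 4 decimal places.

Midpoint: k1 = f(x_n, y_n); k2 = f(x_n + h/2, y_n + (h/2)·k1); y_{n+1} = y_n + h·k2.
x=1.500000, y=2.000000:
  k1 = f(1.500000, 2.000000) = 6.782500
  k2 = f(1.760000, 3.763450) = 11.206095
  y ← 2.000000 + 0.52·11.206095 = 7.827169
x=2.020000, y=7.827169:
  k1 = f(2.020000, 7.827169) = 20.070411
  k2 = f(2.280000, 13.045476) = 31.255939
  y ← 7.827169 + 0.52·31.255939 = 24.080257
x=2.540000, y=24.080257:
  k1 = f(2.540000, 24.080257) = 53.387168
  k2 = f(2.800000, 37.960921) = 80.968504
  y ← 24.080257 + 0.52·80.968504 = 66.183879
y(3.06) ≈ 66.1839

66.1839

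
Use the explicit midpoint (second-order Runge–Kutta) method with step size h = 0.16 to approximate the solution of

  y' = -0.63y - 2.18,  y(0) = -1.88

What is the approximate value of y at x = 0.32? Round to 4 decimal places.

Midpoint: k1 = f(x_n, y_n); k2 = f(x_n + h/2, y_n + (h/2)·k1); y_{n+1} = y_n + h·k2.
x=0.000000, y=-1.880000:
  k1 = f(0.000000, -1.880000) = -0.995600
  k2 = f(0.080000, -1.959648) = -0.945422
  y ← -1.880000 + 0.16·(-0.945422) = -2.031267
x=0.160000, y=-2.031267:
  k1 = f(0.160000, -2.031267) = -0.900301
  k2 = f(0.240000, -2.103292) = -0.854926
  y ← -2.031267 + 0.16·(-0.854926) = -2.168056
y(0.32) ≈ -2.1681

-2.1681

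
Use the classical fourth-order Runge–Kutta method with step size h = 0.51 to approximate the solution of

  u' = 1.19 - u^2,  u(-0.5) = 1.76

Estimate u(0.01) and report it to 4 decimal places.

1.2837

RK4: k1 = f(x_n, u_n); k2 = f(x_n + h/2, u_n + (h/2)·k1); k3 = f(x_n + h/2, u_n + (h/2)·k2); k4 = f(x_n + h, u_n + h·k3); u_{n+1} = u_n + (h/6)·(k1 + 2k2 + 2k3 + k4).
x=-0.500000, u=1.760000:
  k1 = f(-0.500000, 1.760000) = -1.907600
  k2 = f(-0.245000, 1.273562) = -0.431960
  k3 = f(-0.245000, 1.649850) = -1.532006
  k4 = f(0.010000, 0.978677) = 0.232191
  u ← 1.760000 + (0.51/6)·(k1 + 2k2 + 2k3 + k4) = 1.283716
u(0.01) ≈ 1.2837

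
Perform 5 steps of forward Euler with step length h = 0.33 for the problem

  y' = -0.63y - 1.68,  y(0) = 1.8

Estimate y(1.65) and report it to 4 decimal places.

-1.2739

Euler: y_{n+1} = y_n + h·f(t_n, y_n).
t=0.000000, y=1.800000: f=-2.814000 → y ← 1.800000 + 0.33·(-2.814000) = 0.871380
t=0.330000, y=0.871380: f=-2.228969 → y ← 0.871380 + 0.33·(-2.228969) = 0.135820
t=0.660000, y=0.135820: f=-1.765567 → y ← 0.135820 + 0.33·(-1.765567) = -0.446817
t=0.990000, y=-0.446817: f=-1.398505 → y ← -0.446817 + 0.33·(-1.398505) = -0.908324
t=1.320000, y=-0.908324: f=-1.107756 → y ← -0.908324 + 0.33·(-1.107756) = -1.273883
y(1.65) ≈ -1.2739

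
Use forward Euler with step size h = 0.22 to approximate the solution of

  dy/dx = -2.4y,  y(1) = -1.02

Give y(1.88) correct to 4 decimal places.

-0.0506

Euler: y_{n+1} = y_n + h·f(x_n, y_n).
x=1.000000, y=-1.020000: f=2.448000 → y ← -1.020000 + 0.22·2.448000 = -0.481440
x=1.220000, y=-0.481440: f=1.155456 → y ← -0.481440 + 0.22·1.155456 = -0.227240
x=1.440000, y=-0.227240: f=0.545375 → y ← -0.227240 + 0.22·0.545375 = -0.107257
x=1.660000, y=-0.107257: f=0.257417 → y ← -0.107257 + 0.22·0.257417 = -0.050625
y(1.88) ≈ -0.0506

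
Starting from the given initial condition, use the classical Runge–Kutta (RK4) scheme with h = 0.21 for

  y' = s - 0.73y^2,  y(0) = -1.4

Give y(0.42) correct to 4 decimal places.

RK4: k1 = f(s_n, y_n); k2 = f(s_n + h/2, y_n + (h/2)·k1); k3 = f(s_n + h/2, y_n + (h/2)·k2); k4 = f(s_n + h, y_n + h·k3); y_{n+1} = y_n + (h/6)·(k1 + 2k2 + 2k3 + k4).
s=0.000000, y=-1.400000:
  k1 = f(0.000000, -1.400000) = -1.430800
  k2 = f(0.105000, -1.550234) = -1.649355
  k3 = f(0.105000, -1.573182) = -1.701679
  k4 = f(0.210000, -1.757353) = -2.044450
  y ← -1.400000 + (0.21/6)·(k1 + 2k2 + 2k3 + k4) = -1.756206
s=0.210000, y=-1.756206:
  k1 = f(0.210000, -1.756206) = -2.041510
  k2 = f(0.315000, -1.970565) = -2.519681
  k3 = f(0.315000, -2.020773) = -2.665971
  k4 = f(0.420000, -2.316060) = -3.495818
  y ← -1.756206 + (0.21/6)·(k1 + 2k2 + 2k3 + k4) = -2.313008
y(0.42) ≈ -2.3130

-2.3130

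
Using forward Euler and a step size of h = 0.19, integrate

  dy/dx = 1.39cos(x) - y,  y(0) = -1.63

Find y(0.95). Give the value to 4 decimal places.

Euler: y_{n+1} = y_n + h·f(x_n, y_n).
x=0.000000, y=-1.630000: f=3.020000 → y ← -1.630000 + 0.19·3.020000 = -1.056200
x=0.190000, y=-1.056200: f=2.421186 → y ← -1.056200 + 0.19·2.421186 = -0.596175
x=0.380000, y=-0.596175: f=1.887019 → y ← -0.596175 + 0.19·1.887019 = -0.237641
x=0.570000, y=-0.237641: f=1.407884 → y ← -0.237641 + 0.19·1.407884 = 0.029857
x=0.760000, y=0.029857: f=0.977665 → y ← 0.029857 + 0.19·0.977665 = 0.215613
y(0.95) ≈ 0.2156

0.2156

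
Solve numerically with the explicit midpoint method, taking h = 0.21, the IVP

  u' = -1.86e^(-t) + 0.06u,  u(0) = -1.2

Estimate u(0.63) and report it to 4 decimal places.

-2.1328

Midpoint: k1 = f(t_n, u_n); k2 = f(t_n + h/2, u_n + (h/2)·k1); u_{n+1} = u_n + h·k2.
t=0.000000, u=-1.200000:
  k1 = f(0.000000, -1.200000) = -1.932000
  k2 = f(0.105000, -1.402860) = -1.758775
  u ← -1.200000 + 0.21·(-1.758775) = -1.569343
t=0.210000, u=-1.569343:
  k1 = f(0.210000, -1.569343) = -1.601847
  k2 = f(0.315000, -1.737537) = -1.461660
  u ← -1.569343 + 0.21·(-1.461660) = -1.876291
t=0.420000, u=-1.876291:
  k1 = f(0.420000, -1.876291) = -1.334685
  k2 = f(0.525000, -2.016433) = -1.221279
  u ← -1.876291 + 0.21·(-1.221279) = -2.132760
u(0.63) ≈ -2.1328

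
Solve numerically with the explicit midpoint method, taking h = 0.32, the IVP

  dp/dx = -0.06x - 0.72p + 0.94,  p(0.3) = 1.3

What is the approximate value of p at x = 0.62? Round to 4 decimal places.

Midpoint: k1 = f(x_n, p_n); k2 = f(x_n + h/2, p_n + (h/2)·k1); p_{n+1} = p_n + h·k2.
x=0.300000, p=1.300000:
  k1 = f(0.300000, 1.300000) = -0.014000
  k2 = f(0.460000, 1.297760) = -0.021987
  p ← 1.300000 + 0.32·(-0.021987) = 1.292964
p(0.62) ≈ 1.2930

1.2930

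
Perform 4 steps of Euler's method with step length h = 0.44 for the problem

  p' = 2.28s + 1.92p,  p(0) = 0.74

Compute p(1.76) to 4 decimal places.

Euler: p_{n+1} = p_n + h·f(s_n, p_n).
s=0.000000, p=0.740000: f=1.420800 → p ← 0.740000 + 0.44·1.420800 = 1.365152
s=0.440000, p=1.365152: f=3.624292 → p ← 1.365152 + 0.44·3.624292 = 2.959840
s=0.880000, p=2.959840: f=7.689294 → p ← 2.959840 + 0.44·7.689294 = 6.343130
s=1.320000, p=6.343130: f=15.188409 → p ← 6.343130 + 0.44·15.188409 = 13.026029
p(1.76) ≈ 13.0260

13.0260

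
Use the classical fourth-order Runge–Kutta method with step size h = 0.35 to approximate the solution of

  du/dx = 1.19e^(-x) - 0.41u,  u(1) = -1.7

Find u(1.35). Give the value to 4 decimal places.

RK4: k1 = f(x_n, u_n); k2 = f(x_n + h/2, u_n + (h/2)·k1); k3 = f(x_n + h/2, u_n + (h/2)·k2); k4 = f(x_n + h, u_n + h·k3); u_{n+1} = u_n + (h/6)·(k1 + 2k2 + 2k3 + k4).
x=1.000000, u=-1.700000:
  k1 = f(1.000000, -1.700000) = 1.134777
  k2 = f(1.175000, -1.501414) = 0.983074
  k3 = f(1.175000, -1.527962) = 0.993959
  k4 = f(1.350000, -1.352114) = 0.862863
  u ← -1.700000 + (0.35/6)·(k1 + 2k2 + 2k3 + k4) = -1.352817
u(1.35) ≈ -1.3528

-1.3528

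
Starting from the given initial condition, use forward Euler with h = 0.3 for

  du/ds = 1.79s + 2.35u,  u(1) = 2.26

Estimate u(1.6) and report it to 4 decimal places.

Euler: u_{n+1} = u_n + h·f(s_n, u_n).
s=1.000000, u=2.260000: f=7.101000 → u ← 2.260000 + 0.3·7.101000 = 4.390300
s=1.300000, u=4.390300: f=12.644205 → u ← 4.390300 + 0.3·12.644205 = 8.183561
u(1.6) ≈ 8.1836

8.1836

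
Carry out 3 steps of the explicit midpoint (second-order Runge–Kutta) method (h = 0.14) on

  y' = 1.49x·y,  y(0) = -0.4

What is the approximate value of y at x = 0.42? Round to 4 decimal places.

Midpoint: k1 = f(x_n, y_n); k2 = f(x_n + h/2, y_n + (h/2)·k1); y_{n+1} = y_n + h·k2.
x=0.000000, y=-0.400000:
  k1 = f(0.000000, -0.400000) = 0.000000
  k2 = f(0.070000, -0.400000) = -0.041720
  y ← -0.400000 + 0.14·(-0.041720) = -0.405841
x=0.140000, y=-0.405841:
  k1 = f(0.140000, -0.405841) = -0.084658
  k2 = f(0.210000, -0.411767) = -0.128842
  y ← -0.405841 + 0.14·(-0.128842) = -0.423879
x=0.280000, y=-0.423879:
  k1 = f(0.280000, -0.423879) = -0.176842
  k2 = f(0.350000, -0.436258) = -0.227508
  y ← -0.423879 + 0.14·(-0.227508) = -0.455730
y(0.42) ≈ -0.4557

-0.4557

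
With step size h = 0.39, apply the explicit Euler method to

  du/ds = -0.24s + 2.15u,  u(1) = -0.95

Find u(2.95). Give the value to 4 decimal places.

-23.0086

Euler: u_{n+1} = u_n + h·f(s_n, u_n).
s=1.000000, u=-0.950000: f=-2.282500 → u ← -0.950000 + 0.39·(-2.282500) = -1.840175
s=1.390000, u=-1.840175: f=-4.289976 → u ← -1.840175 + 0.39·(-4.289976) = -3.513266
s=1.780000, u=-3.513266: f=-7.980721 → u ← -3.513266 + 0.39·(-7.980721) = -6.625747
s=2.170000, u=-6.625747: f=-14.766156 → u ← -6.625747 + 0.39·(-14.766156) = -12.384548
s=2.560000, u=-12.384548: f=-27.241178 → u ← -12.384548 + 0.39·(-27.241178) = -23.008607
u(2.95) ≈ -23.0086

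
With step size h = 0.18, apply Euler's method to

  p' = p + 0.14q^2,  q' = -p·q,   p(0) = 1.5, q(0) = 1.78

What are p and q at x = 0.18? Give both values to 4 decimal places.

1.8498, 1.2994

Euler on (p,q): p_{n+1} = p_n + h·p', q_{n+1} = q_n + h·q'.
0.000000: (1.500000, 1.780000); f=(1.943576, -2.670000) → (1.849844, 1.299400)
(p(0.18), q(0.18)) ≈ (1.8498, 1.2994)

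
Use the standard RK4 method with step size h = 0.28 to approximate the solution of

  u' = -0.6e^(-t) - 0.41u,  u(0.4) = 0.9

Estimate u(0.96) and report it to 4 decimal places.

RK4: k1 = f(t_n, u_n); k2 = f(t_n + h/2, u_n + (h/2)·k1); k3 = f(t_n + h/2, u_n + (h/2)·k2); k4 = f(t_n + h, u_n + h·k3); u_{n+1} = u_n + (h/6)·(k1 + 2k2 + 2k3 + k4).
t=0.400000, u=0.900000:
  k1 = f(0.400000, 0.900000) = -0.771192
  k2 = f(0.540000, 0.792033) = -0.674383
  k3 = f(0.540000, 0.805586) = -0.679939
  k4 = f(0.680000, 0.709617) = -0.594913
  u ← 0.900000 + (0.28/6)·(k1 + 2k2 + 2k3 + k4) = 0.709845
t=0.680000, u=0.709845:
  k1 = f(0.680000, 0.709845) = -0.595007
  k2 = f(0.820000, 0.626544) = -0.521142
  k3 = f(0.820000, 0.636885) = -0.525382
  k4 = f(0.960000, 0.562738) = -0.460458
  u ← 0.709845 + (0.28/6)·(k1 + 2k2 + 2k3 + k4) = 0.562914
u(0.96) ≈ 0.5629

0.5629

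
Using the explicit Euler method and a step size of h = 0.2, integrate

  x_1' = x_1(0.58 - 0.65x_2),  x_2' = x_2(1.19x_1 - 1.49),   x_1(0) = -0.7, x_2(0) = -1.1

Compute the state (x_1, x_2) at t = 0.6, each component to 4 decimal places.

Euler on (x_1,x_2): x_1_{n+1} = x_1_n + h·x_1', x_2_{n+1} = x_2_n + h·x_2'.
0.000000: (-0.700000, -1.100000); f=(-0.906500, 2.555300) → (-0.881300, -0.588940)
0.200000: (-0.881300, -0.588940); f=(-0.848525, 1.495170) → (-1.051005, -0.289906)
0.400000: (-1.051005, -0.289906); f=(-0.807633, 0.794544) → (-1.212532, -0.130997)
(x_1(0.6), x_2(0.6)) ≈ (-1.2125, -0.1310)

-1.2125, -0.1310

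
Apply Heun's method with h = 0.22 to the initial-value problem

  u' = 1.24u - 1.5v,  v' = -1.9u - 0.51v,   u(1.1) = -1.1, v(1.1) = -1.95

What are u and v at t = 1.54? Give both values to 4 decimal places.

Heun on (u,v): k1 = f(t_n, state_n); k2 = f(t_n + h, state_n + h·k1); state_{n+1} = state_n + (h/2)·(k1 + k2).
1.100000: (-1.100000, -1.950000)
  k1 = (1.561000, 3.084500)
  predictor → (-0.756580, -1.271410)
  k2 = (0.968956, 2.085921)
  → (-0.821705, -1.381254)
1.320000: (-0.821705, -1.381254)
  k1 = (1.052966, 2.265679)
  predictor → (-0.590052, -0.882804)
  k2 = (0.592542, 1.571329)
  → (-0.640699, -0.959183)
(u(1.54), v(1.54)) ≈ (-0.6407, -0.9592)

-0.6407, -0.9592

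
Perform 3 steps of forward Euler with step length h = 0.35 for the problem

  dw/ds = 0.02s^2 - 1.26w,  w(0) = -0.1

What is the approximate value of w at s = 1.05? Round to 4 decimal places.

Euler: w_{n+1} = w_n + h·f(s_n, w_n).
s=0.000000, w=-0.100000: f=0.126000 → w ← -0.100000 + 0.35·0.126000 = -0.055900
s=0.350000, w=-0.055900: f=0.072884 → w ← -0.055900 + 0.35·0.072884 = -0.030391
s=0.700000, w=-0.030391: f=0.048092 → w ← -0.030391 + 0.35·0.048092 = -0.013558
w(1.05) ≈ -0.0136

-0.0136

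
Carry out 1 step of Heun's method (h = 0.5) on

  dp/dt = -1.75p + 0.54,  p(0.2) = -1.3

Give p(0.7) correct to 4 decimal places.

Heun: k1 = f(t_n, p_n); k2 = f(t_n + h, p_n + h·k1); p_{n+1} = p_n + (h/2)·(k1 + k2).
t=0.200000, p=-1.300000:
  k1 = f(0.200000, -1.300000) = 2.815000
  k2 = f(0.700000, 0.107500) = 0.351875
  p ← -1.300000 + (0.5/2)·(2.815000 + 0.351875) = -0.508281
p(0.7) ≈ -0.5083

-0.5083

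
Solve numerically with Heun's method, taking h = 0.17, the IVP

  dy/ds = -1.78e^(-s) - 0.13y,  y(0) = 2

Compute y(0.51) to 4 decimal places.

1.1844

Heun: k1 = f(s_n, y_n); k2 = f(s_n + h, y_n + h·k1); y_{n+1} = y_n + (h/2)·(k1 + k2).
s=0.000000, y=2.000000:
  k1 = f(0.000000, 2.000000) = -2.040000
  k2 = f(0.170000, 1.653200) = -1.716639
  y ← 2.000000 + (0.17/2)·(-2.040000 + (-1.716639)) = 1.680686
s=0.170000, y=1.680686:
  k1 = f(0.170000, 1.680686) = -1.720213
  k2 = f(0.340000, 1.388250) = -1.447424
  y ← 1.680686 + (0.17/2)·(-1.720213 + (-1.447424)) = 1.411437
s=0.340000, y=1.411437:
  k1 = f(0.340000, 1.411437) = -1.450438
  k2 = f(0.510000, 1.164862) = -1.220314
  y ← 1.411437 + (0.17/2)·(-1.450438 + (-1.220314)) = 1.184423
y(0.51) ≈ 1.1844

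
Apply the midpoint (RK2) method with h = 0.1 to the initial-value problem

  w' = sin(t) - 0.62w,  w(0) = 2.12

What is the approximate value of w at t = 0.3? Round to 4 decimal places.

1.8027

Midpoint: k1 = f(t_n, w_n); k2 = f(t_n + h/2, w_n + (h/2)·k1); w_{n+1} = w_n + h·k2.
t=0.000000, w=2.120000:
  k1 = f(0.000000, 2.120000) = -1.314400
  k2 = f(0.050000, 2.054280) = -1.223674
  w ← 2.120000 + 0.1·(-1.223674) = 1.997633
t=0.100000, w=1.997633:
  k1 = f(0.100000, 1.997633) = -1.138699
  k2 = f(0.150000, 1.940698) = -1.053794
  w ← 1.997633 + 0.1·(-1.053794) = 1.892253
t=0.200000, w=1.892253:
  k1 = f(0.200000, 1.892253) = -0.974528
  k2 = f(0.250000, 1.843527) = -0.895583
  w ← 1.892253 + 0.1·(-0.895583) = 1.802695
w(0.3) ≈ 1.8027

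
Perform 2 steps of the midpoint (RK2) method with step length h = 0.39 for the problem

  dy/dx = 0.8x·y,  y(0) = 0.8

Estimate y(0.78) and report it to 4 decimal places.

1.0130

Midpoint: k1 = f(x_n, y_n); k2 = f(x_n + h/2, y_n + (h/2)·k1); y_{n+1} = y_n + h·k2.
x=0.000000, y=0.800000:
  k1 = f(0.000000, 0.800000) = 0.000000
  k2 = f(0.195000, 0.800000) = 0.124800
  y ← 0.800000 + 0.39·0.124800 = 0.848672
x=0.390000, y=0.848672:
  k1 = f(0.390000, 0.848672) = 0.264786
  k2 = f(0.585000, 0.900305) = 0.421343
  y ← 0.848672 + 0.39·0.421343 = 1.012996
y(0.78) ≈ 1.0130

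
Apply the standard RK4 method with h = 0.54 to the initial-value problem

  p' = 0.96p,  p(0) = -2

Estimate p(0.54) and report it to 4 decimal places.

-3.3580

RK4: k1 = f(t_n, p_n); k2 = f(t_n + h/2, p_n + (h/2)·k1); k3 = f(t_n + h/2, p_n + (h/2)·k2); k4 = f(t_n + h, p_n + h·k3); p_{n+1} = p_n + (h/6)·(k1 + 2k2 + 2k3 + k4).
t=0.000000, p=-2.000000:
  k1 = f(0.000000, -2.000000) = -1.920000
  k2 = f(0.270000, -2.518400) = -2.417664
  k3 = f(0.270000, -2.652769) = -2.546659
  k4 = f(0.540000, -3.375196) = -3.240188
  p ← -2.000000 + (0.54/6)·(k1 + 2k2 + 2k3 + k4) = -3.357995
p(0.54) ≈ -3.3580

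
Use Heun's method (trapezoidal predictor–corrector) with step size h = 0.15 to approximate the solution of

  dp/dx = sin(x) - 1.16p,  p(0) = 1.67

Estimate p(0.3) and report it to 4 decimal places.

Heun: k1 = f(x_n, p_n); k2 = f(x_n + h, p_n + h·k1); p_{n+1} = p_n + (h/2)·(k1 + k2).
x=0.000000, p=1.670000:
  k1 = f(0.000000, 1.670000) = -1.937200
  k2 = f(0.150000, 1.379420) = -1.450689
  p ← 1.670000 + (0.15/2)·(-1.937200 + (-1.450689)) = 1.415908
x=0.150000, p=1.415908:
  k1 = f(0.150000, 1.415908) = -1.493016
  k2 = f(0.300000, 1.191956) = -1.087149
  p ← 1.415908 + (0.15/2)·(-1.493016 + (-1.087149)) = 1.222396
p(0.3) ≈ 1.2224

1.2224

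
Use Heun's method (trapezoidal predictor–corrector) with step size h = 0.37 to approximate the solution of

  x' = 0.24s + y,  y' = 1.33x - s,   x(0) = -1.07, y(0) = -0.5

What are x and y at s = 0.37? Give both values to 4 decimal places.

-1.3360, -1.1405

Heun on (x,y): k1 = f(s_n, state_n); k2 = f(s_n + h, state_n + h·k1); state_{n+1} = state_n + (h/2)·(k1 + k2).
0.000000: (-1.070000, -0.500000)
  k1 = (-0.500000, -1.423100)
  predictor → (-1.255000, -1.026547)
  k2 = (-0.937747, -2.039150)
  → (-1.335983, -1.140516)
(x(0.37), y(0.37)) ≈ (-1.3360, -1.1405)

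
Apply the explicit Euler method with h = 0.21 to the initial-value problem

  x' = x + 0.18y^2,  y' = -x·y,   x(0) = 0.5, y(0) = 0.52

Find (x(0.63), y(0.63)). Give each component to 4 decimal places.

Euler on (x,y): x_{n+1} = x_n + h·x', y_{n+1} = y_n + h·y'.
0.000000: (0.500000, 0.520000); f=(0.548672, -0.260000) → (0.615221, 0.465400)
0.210000: (0.615221, 0.465400); f=(0.654209, -0.286324) → (0.752605, 0.405272)
0.420000: (0.752605, 0.405272); f=(0.782169, -0.305010) → (0.916860, 0.341220)
(x(0.63), y(0.63)) ≈ (0.9169, 0.3412)

0.9169, 0.3412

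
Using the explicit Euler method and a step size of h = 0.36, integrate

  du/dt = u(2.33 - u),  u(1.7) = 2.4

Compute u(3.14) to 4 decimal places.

2.3300

Euler: u_{n+1} = u_n + h·f(t_n, u_n).
t=1.700000, u=2.400000: f=-0.168000 → u ← 2.400000 + 0.36·(-0.168000) = 2.339520
t=2.060000, u=2.339520: f=-0.022272 → u ← 2.339520 + 0.36·(-0.022272) = 2.331502
t=2.420000, u=2.331502: f=-0.003502 → u ← 2.331502 + 0.36·(-0.003502) = 2.330241
t=2.780000, u=2.330241: f=-0.000562 → u ← 2.330241 + 0.36·(-0.000562) = 2.330039
u(3.14) ≈ 2.3300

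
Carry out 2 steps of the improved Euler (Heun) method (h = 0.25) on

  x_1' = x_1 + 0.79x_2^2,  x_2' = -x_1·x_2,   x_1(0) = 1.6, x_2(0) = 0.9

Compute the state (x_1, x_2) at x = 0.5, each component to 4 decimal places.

Heun on (x_1,x_2): k1 = f(x_n, state_n); k2 = f(x_n + h, state_n + h·k1); state_{n+1} = state_n + (h/2)·(k1 + k2).
0.000000: (1.600000, 0.900000)
  k1 = (2.239900, -1.440000)
  predictor → (2.159975, 0.540000)
  k2 = (2.390339, -1.166387)
  → (2.178780, 0.574202)
0.250000: (2.178780, 0.574202)
  k1 = (2.439249, -1.251059)
  predictor → (2.788592, 0.261437)
  k2 = (2.842588, -0.729041)
  → (2.839009, 0.326689)
(x_1(0.5), x_2(0.5)) ≈ (2.8390, 0.3267)

2.8390, 0.3267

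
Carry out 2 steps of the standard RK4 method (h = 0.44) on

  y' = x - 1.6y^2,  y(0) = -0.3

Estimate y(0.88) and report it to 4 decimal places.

RK4: k1 = f(x_n, y_n); k2 = f(x_n + h/2, y_n + (h/2)·k1); k3 = f(x_n + h/2, y_n + (h/2)·k2); k4 = f(x_n + h, y_n + h·k3); y_{n+1} = y_n + (h/6)·(k1 + 2k2 + 2k3 + k4).
x=0.000000, y=-0.300000:
  k1 = f(0.000000, -0.300000) = -0.144000
  k2 = f(0.220000, -0.331680) = 0.043981
  k3 = f(0.220000, -0.290324) = 0.085139
  k4 = f(0.440000, -0.262539) = 0.329717
  y ← -0.300000 + (0.44/6)·(k1 + 2k2 + 2k3 + k4) = -0.267443
x=0.440000, y=-0.267443:
  k1 = f(0.440000, -0.267443) = 0.325559
  k2 = f(0.660000, -0.195820) = 0.598647
  k3 = f(0.660000, -0.135741) = 0.630519
  k4 = f(0.880000, 0.009985) = 0.879840
  y ← -0.267443 + (0.44/6)·(k1 + 2k2 + 2k3 + k4) = 0.001231
y(0.88) ≈ 0.0012

0.0012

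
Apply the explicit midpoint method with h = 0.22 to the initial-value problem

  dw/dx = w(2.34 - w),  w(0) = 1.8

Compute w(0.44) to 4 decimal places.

Midpoint: k1 = f(x_n, w_n); k2 = f(x_n + h/2, w_n + (h/2)·k1); w_{n+1} = w_n + h·k2.
x=0.000000, w=1.800000:
  k1 = f(0.000000, 1.800000) = 0.972000
  k2 = f(0.110000, 1.906920) = 0.825849
  w ← 1.800000 + 0.22·0.825849 = 1.981687
x=0.220000, w=1.981687:
  k1 = f(0.220000, 1.981687) = 0.710065
  k2 = f(0.330000, 2.059794) = 0.577167
  w ← 1.981687 + 0.22·0.577167 = 2.108663
w(0.44) ≈ 2.1087

2.1087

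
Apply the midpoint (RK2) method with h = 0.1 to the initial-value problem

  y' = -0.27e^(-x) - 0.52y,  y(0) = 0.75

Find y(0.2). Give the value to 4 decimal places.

Midpoint: k1 = f(x_n, y_n); k2 = f(x_n + h/2, y_n + (h/2)·k1); y_{n+1} = y_n + h·k2.
x=0.000000, y=0.750000:
  k1 = f(0.000000, 0.750000) = -0.660000
  k2 = f(0.050000, 0.717000) = -0.629672
  y ← 0.750000 + 0.1·(-0.629672) = 0.687033
x=0.100000, y=0.687033:
  k1 = f(0.100000, 0.687033) = -0.601563
  k2 = f(0.150000, 0.656955) = -0.574008
  y ← 0.687033 + 0.1·(-0.574008) = 0.629632
y(0.2) ≈ 0.6296

0.6296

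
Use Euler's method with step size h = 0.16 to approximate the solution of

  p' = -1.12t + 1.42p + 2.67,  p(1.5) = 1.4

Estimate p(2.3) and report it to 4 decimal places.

4.7805

Euler: p_{n+1} = p_n + h·f(t_n, p_n).
t=1.500000, p=1.400000: f=2.978000 → p ← 1.400000 + 0.16·2.978000 = 1.876480
t=1.660000, p=1.876480: f=3.475402 → p ← 1.876480 + 0.16·3.475402 = 2.432544
t=1.820000, p=2.432544: f=4.085813 → p ← 2.432544 + 0.16·4.085813 = 3.086274
t=1.980000, p=3.086274: f=4.834910 → p ← 3.086274 + 0.16·4.834910 = 3.859860
t=2.140000, p=3.859860: f=5.754201 → p ← 3.859860 + 0.16·5.754201 = 4.780532
p(2.3) ≈ 4.7805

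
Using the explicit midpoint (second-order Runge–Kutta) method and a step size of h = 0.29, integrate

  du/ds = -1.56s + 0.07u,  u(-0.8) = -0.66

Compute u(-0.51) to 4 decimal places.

Midpoint: k1 = f(s_n, u_n); k2 = f(s_n + h/2, u_n + (h/2)·k1); u_{n+1} = u_n + h·k2.
s=-0.800000, u=-0.660000:
  k1 = f(-0.800000, -0.660000) = 1.201800
  k2 = f(-0.655000, -0.485739) = 0.987798
  u ← -0.660000 + 0.29·0.987798 = -0.373539
u(-0.51) ≈ -0.3735

-0.3735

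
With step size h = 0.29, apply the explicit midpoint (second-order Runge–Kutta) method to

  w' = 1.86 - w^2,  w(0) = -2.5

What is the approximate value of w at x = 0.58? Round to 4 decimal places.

-22.3899

Midpoint: k1 = f(x_n, w_n); k2 = f(x_n + h/2, w_n + (h/2)·k1); w_{n+1} = w_n + h·k2.
x=0.000000, w=-2.500000:
  k1 = f(0.000000, -2.500000) = -4.390000
  k2 = f(0.145000, -3.136550) = -7.977946
  w ← -2.500000 + 0.29·(-7.977946) = -4.813604
x=0.290000, w=-4.813604:
  k1 = f(0.290000, -4.813604) = -21.310786
  k2 = f(0.435000, -7.903668) = -60.607973
  w ← -4.813604 + 0.29·(-60.607973) = -22.389917
w(0.58) ≈ -22.3899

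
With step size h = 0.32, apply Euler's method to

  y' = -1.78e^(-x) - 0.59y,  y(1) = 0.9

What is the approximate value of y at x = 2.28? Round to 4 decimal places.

0.0079

Euler: y_{n+1} = y_n + h·f(x_n, y_n).
x=1.000000, y=0.900000: f=-1.185825 → y ← 0.900000 + 0.32·(-1.185825) = 0.520536
x=1.320000, y=0.520536: f=-0.782617 → y ← 0.520536 + 0.32·(-0.782617) = 0.270098
x=1.640000, y=0.270098: f=-0.504643 → y ← 0.270098 + 0.32·(-0.504643) = 0.108613
x=1.960000, y=0.108613: f=-0.314810 → y ← 0.108613 + 0.32·(-0.314810) = 0.007874
y(2.28) ≈ 0.0079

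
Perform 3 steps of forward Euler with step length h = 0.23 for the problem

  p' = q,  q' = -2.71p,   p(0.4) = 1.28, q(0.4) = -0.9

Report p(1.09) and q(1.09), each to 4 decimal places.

Euler on (p,q): p_{n+1} = p_n + h·p', q_{n+1} = q_n + h·q'.
0.400000: (1.280000, -0.900000); f=(-0.900000, -3.468800) → (1.073000, -1.697824)
0.630000: (1.073000, -1.697824); f=(-1.697824, -2.907830) → (0.682500, -2.366625)
0.860000: (0.682500, -2.366625); f=(-2.366625, -1.849576) → (0.138177, -2.792027)
(p(1.09), q(1.09)) ≈ (0.1382, -2.7920)

0.1382, -2.7920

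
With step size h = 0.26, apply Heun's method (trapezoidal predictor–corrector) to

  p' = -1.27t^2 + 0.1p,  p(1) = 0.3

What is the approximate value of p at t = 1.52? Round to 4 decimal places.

-0.7772

Heun: k1 = f(t_n, p_n); k2 = f(t_n + h, p_n + h·k1); p_{n+1} = p_n + (h/2)·(k1 + k2).
t=1.000000, p=0.300000:
  k1 = f(1.000000, 0.300000) = -1.240000
  k2 = f(1.260000, -0.022400) = -2.018492
  p ← 0.300000 + (0.26/2)·(-1.240000 + (-2.018492)) = -0.123604
t=1.260000, p=-0.123604:
  k1 = f(1.260000, -0.123604) = -2.028612
  k2 = f(1.520000, -0.651043) = -2.999312
  p ← -0.123604 + (0.26/2)·(-2.028612 + (-2.999312)) = -0.777234
p(1.52) ≈ -0.7772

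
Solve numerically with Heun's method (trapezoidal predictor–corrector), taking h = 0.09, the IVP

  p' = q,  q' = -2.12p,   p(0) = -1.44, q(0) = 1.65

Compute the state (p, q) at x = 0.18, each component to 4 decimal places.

-1.0962, 2.1382

Heun on (p,q): k1 = f(x_n, state_n); k2 = f(x_n + h, state_n + h·k1); state_{n+1} = state_n + (h/2)·(k1 + k2).
0.000000: (-1.440000, 1.650000)
  k1 = (1.650000, 3.052800)
  predictor → (-1.291500, 1.924752)
  k2 = (1.924752, 2.737980)
  → (-1.279136, 1.910585)
0.090000: (-1.279136, 1.910585)
  k1 = (1.910585, 2.711769)
  predictor → (-1.107184, 2.154644)
  k2 = (2.154644, 2.347229)
  → (-1.096201, 2.138240)
(p(0.18), q(0.18)) ≈ (-1.0962, 2.1382)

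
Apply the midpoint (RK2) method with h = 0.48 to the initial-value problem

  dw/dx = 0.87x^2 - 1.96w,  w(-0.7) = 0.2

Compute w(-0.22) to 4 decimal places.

Midpoint: k1 = f(x_n, w_n); k2 = f(x_n + h/2, w_n + (h/2)·k1); w_{n+1} = w_n + h·k2.
x=-0.700000, w=0.200000:
  k1 = f(-0.700000, 0.200000) = 0.034300
  k2 = f(-0.460000, 0.208232) = -0.224043
  w ← 0.200000 + 0.48·(-0.224043) = 0.092459
w(-0.22) ≈ 0.0925

0.0925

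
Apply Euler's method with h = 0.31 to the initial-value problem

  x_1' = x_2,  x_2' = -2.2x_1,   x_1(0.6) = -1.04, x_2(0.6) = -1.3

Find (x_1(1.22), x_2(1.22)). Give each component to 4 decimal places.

-1.6261, 0.3934

Euler on (x_1,x_2): x_1_{n+1} = x_1_n + h·x_1', x_2_{n+1} = x_2_n + h·x_2'.
0.600000: (-1.040000, -1.300000); f=(-1.300000, 2.288000) → (-1.443000, -0.590720)
0.910000: (-1.443000, -0.590720); f=(-0.590720, 3.174600) → (-1.626123, 0.393406)
(x_1(1.22), x_2(1.22)) ≈ (-1.6261, 0.3934)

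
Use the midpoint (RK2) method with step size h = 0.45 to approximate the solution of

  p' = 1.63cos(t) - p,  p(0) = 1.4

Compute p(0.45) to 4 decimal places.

Midpoint: k1 = f(t_n, p_n); k2 = f(t_n + h/2, p_n + (h/2)·k1); p_{n+1} = p_n + h·k2.
t=0.000000, p=1.400000:
  k1 = f(0.000000, 1.400000) = 0.230000
  k2 = f(0.225000, 1.451750) = 0.137164
  p ← 1.400000 + 0.45·0.137164 = 1.461724
p(0.45) ≈ 1.4617

1.4617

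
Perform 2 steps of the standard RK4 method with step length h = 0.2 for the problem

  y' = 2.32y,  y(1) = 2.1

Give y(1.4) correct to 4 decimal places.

5.3105

RK4: k1 = f(x_n, y_n); k2 = f(x_n + h/2, y_n + (h/2)·k1); k3 = f(x_n + h/2, y_n + (h/2)·k2); k4 = f(x_n + h, y_n + h·k3); y_{n+1} = y_n + (h/6)·(k1 + 2k2 + 2k3 + k4).
x=1.000000, y=2.100000:
  k1 = f(1.000000, 2.100000) = 4.872000
  k2 = f(1.100000, 2.587200) = 6.002304
  k3 = f(1.100000, 2.700230) = 6.264535
  k4 = f(1.200000, 3.352907) = 7.778744
  y ← 2.100000 + (0.2/6)·(k1 + 2k2 + 2k3 + k4) = 3.339481
x=1.200000, y=3.339481:
  k1 = f(1.200000, 3.339481) = 7.747595
  k2 = f(1.300000, 4.114240) = 9.545037
  k3 = f(1.300000, 4.293984) = 9.962044
  k4 = f(1.400000, 5.331889) = 12.369984
  y ← 3.339481 + (0.2/6)·(k1 + 2k2 + 2k3 + k4) = 5.310539
y(1.4) ≈ 5.3105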